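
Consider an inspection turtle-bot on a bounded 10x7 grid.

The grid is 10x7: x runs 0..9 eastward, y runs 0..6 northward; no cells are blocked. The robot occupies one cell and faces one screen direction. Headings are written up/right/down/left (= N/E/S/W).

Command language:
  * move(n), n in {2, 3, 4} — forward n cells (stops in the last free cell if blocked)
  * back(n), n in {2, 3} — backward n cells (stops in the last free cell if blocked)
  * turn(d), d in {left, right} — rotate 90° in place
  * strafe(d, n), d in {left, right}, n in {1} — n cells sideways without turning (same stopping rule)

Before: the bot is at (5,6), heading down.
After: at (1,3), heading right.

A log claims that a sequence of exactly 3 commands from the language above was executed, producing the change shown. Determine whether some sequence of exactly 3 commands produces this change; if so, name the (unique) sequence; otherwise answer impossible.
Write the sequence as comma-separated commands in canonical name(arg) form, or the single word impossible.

no 3-step route produces this change.

impossible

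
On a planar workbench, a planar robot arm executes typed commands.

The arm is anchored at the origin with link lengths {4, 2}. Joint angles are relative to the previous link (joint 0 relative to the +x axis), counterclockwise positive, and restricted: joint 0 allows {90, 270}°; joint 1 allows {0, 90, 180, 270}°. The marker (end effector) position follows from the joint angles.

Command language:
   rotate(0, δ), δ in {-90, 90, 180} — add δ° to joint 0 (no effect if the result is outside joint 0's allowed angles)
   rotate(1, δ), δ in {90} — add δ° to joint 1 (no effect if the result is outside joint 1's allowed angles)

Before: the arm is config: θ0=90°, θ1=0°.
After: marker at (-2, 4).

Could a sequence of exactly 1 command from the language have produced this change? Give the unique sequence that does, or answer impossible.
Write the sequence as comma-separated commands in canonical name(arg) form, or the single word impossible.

rotate(1, 90)

start: config: θ0=90°, θ1=0°
1. rotate(1, 90) → config: θ0=90°, θ1=90°
no other 1-command option fits: unique.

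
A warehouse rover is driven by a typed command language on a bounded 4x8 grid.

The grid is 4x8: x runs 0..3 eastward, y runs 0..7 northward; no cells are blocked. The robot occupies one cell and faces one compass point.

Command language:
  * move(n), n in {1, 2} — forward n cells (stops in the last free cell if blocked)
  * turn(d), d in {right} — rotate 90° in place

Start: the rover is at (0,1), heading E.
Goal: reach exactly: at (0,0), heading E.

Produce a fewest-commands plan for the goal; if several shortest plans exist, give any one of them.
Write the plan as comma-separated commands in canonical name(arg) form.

begin: at (0,1), heading E
t=1 turn(right) ⇒ at (0,1), heading S
t=2 move(2) ⇒ at (0,0), heading S
t=3 turn(right) ⇒ at (0,0), heading W
t=4 turn(right) ⇒ at (0,0), heading N
t=5 turn(right) ⇒ at (0,0), heading E
shorter routes all fall short; 5 is best.

turn(right), move(2), turn(right), turn(right), turn(right)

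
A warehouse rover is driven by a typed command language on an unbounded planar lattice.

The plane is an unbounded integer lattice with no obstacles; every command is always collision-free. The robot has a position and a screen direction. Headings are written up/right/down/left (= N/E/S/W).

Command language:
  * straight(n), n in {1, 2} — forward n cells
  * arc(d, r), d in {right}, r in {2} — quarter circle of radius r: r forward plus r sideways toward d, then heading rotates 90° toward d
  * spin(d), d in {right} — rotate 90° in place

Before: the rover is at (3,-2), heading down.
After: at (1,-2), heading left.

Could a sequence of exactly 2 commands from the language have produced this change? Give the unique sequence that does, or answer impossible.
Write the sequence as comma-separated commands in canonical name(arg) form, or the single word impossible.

spin(right), straight(2)

key: position moved to (1,-2) AND the heading swung to W — translation plus rotation needed
start: at (3,-2), heading down
t=1 spin(right) ⇒ at (3,-2), heading left
t=2 straight(2) ⇒ at (1,-2), heading left
no rival 2-sequence matches.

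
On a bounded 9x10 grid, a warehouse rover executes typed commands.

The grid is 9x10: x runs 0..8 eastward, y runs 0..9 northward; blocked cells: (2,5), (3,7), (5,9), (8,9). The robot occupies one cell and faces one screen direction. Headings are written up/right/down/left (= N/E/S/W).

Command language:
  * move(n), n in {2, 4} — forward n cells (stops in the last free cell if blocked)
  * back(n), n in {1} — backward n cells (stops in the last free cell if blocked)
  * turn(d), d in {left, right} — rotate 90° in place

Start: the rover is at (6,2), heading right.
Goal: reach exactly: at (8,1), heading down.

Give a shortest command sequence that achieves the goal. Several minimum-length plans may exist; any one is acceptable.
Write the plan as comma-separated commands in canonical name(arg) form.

move(2), turn(right), back(1), move(2)

begin: at (6,2), heading right
t=1 move(2) ⇒ at (8,2), heading right
t=2 turn(right) ⇒ at (8,2), heading down
t=3 back(1) ⇒ at (8,3), heading down
t=4 move(2) ⇒ at (8,1), heading down
shorter routes all fall short; 4 is best.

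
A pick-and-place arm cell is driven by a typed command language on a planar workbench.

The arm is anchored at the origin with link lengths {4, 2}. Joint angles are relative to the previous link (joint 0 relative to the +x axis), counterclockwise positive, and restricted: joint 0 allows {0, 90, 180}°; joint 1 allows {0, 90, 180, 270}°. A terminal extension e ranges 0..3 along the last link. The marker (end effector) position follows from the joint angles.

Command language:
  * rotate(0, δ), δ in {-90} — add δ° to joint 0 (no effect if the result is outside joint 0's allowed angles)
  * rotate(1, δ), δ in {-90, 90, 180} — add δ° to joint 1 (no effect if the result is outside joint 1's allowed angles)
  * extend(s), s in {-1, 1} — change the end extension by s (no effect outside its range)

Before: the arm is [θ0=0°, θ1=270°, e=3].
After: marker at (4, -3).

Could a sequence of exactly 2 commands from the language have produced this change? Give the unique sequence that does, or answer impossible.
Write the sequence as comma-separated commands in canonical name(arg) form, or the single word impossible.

extend(-1), extend(-1)

initial: [θ0=0°, θ1=270°, e=3]
1. extend(-1) → [θ0=0°, θ1=270°, e=2]
2. extend(-1) → [θ0=0°, θ1=270°, e=1]
no other 2-command option fits: unique.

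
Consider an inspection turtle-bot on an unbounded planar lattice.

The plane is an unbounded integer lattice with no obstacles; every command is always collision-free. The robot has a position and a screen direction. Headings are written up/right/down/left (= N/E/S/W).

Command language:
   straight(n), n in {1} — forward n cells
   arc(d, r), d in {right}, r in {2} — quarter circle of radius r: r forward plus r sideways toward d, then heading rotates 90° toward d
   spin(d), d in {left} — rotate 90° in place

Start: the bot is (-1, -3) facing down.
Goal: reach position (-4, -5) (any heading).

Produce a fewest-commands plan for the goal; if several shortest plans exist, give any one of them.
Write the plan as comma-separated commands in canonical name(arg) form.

arc(right, 2), straight(1)

initial: (-1, -3) facing down
t=1 arc(right, 2) ⇒ (-3, -5) facing left
t=2 straight(1) ⇒ (-4, -5) facing left
no 1-step plan works, so 2 is optimal.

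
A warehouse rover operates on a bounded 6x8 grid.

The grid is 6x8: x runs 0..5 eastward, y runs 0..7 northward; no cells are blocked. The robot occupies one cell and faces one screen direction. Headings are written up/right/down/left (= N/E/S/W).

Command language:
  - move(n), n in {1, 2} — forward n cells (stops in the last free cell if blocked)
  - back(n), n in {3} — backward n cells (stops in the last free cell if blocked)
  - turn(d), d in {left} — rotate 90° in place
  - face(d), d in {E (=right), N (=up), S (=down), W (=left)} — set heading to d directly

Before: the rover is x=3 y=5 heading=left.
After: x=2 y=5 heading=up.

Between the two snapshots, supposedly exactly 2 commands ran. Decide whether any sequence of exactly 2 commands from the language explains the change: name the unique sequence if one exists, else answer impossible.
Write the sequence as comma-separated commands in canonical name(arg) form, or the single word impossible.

key: position moved to (2,5) AND the heading swung to N — translation plus rotation needed
begin: x=3 y=5 heading=left
step 1 (move(1)): x=2 y=5 heading=left
step 2 (face(N)): x=2 y=5 heading=up
no rival 2-sequence matches.

move(1), face(N)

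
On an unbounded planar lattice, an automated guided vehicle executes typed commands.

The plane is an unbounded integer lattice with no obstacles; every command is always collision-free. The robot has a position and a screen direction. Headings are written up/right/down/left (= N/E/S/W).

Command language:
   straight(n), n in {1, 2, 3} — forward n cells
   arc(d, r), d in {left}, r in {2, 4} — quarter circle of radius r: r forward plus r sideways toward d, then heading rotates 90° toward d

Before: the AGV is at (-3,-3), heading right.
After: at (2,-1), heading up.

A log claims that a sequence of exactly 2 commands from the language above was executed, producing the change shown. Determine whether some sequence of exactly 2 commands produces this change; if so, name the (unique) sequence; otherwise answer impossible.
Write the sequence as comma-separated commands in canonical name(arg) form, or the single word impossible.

key: cell and facing (now N) both changed — the 2 commands mix motion and turning
from: at (-3,-3), heading right
1. straight(3) → at (0,-3), heading right
2. arc(left, 2) → at (2,-1), heading up
no rival 2-sequence matches.

straight(3), arc(left, 2)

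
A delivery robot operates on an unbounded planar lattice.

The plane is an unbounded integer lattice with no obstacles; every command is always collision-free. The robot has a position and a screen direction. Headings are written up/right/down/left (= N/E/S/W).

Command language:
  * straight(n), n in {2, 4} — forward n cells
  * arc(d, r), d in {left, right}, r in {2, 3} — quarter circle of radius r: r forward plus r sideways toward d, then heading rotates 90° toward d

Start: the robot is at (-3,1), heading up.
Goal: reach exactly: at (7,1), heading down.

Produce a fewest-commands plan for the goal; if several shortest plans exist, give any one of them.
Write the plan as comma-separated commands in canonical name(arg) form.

arc(right, 3), straight(4), arc(right, 3)

start: at (-3,1), heading up
1. arc(right, 3) → at (0,4), heading right
2. straight(4) → at (4,4), heading right
3. arc(right, 3) → at (7,1), heading down
shorter routes all fall short; 3 is best.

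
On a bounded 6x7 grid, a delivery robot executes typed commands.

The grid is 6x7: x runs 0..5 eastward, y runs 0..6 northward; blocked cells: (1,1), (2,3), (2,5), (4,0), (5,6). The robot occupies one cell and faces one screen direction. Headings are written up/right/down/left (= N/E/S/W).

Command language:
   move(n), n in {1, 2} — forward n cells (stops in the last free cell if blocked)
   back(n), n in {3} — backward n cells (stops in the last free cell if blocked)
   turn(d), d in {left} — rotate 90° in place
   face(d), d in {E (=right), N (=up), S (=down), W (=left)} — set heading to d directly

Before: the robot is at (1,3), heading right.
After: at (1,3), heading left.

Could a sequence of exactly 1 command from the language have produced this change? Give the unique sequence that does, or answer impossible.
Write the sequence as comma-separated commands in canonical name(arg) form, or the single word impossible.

key: (1,3) unchanged — the single command moves nothing
begin: at (1,3), heading right
t=1 face(W) ⇒ at (1,3), heading left
uniquely the one of 8 1-step routes that fits.

face(W)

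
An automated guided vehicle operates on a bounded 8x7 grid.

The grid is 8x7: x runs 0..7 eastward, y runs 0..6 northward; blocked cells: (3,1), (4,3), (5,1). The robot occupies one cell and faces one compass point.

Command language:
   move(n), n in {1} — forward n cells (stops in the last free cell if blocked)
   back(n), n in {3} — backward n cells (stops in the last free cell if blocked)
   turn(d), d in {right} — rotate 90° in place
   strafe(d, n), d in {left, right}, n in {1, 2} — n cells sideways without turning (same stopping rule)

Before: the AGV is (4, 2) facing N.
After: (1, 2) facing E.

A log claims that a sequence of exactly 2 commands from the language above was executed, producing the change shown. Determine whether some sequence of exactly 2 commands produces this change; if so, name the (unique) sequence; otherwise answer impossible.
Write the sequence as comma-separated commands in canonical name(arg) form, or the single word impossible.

key: order matters: swapping turn(right) and back(3) lands elsewhere
from: (4, 2) facing N
1. turn(right) → (4, 2) facing E
2. back(3) → (1, 2) facing E
uniquely the one of 49 2-step routes that fits.

turn(right), back(3)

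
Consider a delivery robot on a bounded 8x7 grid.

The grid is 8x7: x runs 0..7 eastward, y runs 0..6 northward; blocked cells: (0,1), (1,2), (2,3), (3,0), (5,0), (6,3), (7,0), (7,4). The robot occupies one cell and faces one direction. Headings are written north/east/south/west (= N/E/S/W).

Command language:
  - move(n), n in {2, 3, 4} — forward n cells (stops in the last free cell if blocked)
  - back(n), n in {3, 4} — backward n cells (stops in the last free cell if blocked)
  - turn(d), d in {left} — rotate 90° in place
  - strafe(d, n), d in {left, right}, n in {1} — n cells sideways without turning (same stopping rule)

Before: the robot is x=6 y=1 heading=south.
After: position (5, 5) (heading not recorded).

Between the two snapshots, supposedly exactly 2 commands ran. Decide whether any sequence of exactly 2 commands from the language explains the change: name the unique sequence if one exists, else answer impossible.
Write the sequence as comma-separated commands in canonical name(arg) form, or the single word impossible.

strafe(right, 1), back(4)

key: running back(4) before strafe(right, 1) would end elsewhere — order is forced
t0: x=6 y=1 heading=south
t=1 strafe(right, 1) ⇒ x=5 y=1 heading=south
t=2 back(4) ⇒ x=5 y=5 heading=south
no rival 2-sequence matches.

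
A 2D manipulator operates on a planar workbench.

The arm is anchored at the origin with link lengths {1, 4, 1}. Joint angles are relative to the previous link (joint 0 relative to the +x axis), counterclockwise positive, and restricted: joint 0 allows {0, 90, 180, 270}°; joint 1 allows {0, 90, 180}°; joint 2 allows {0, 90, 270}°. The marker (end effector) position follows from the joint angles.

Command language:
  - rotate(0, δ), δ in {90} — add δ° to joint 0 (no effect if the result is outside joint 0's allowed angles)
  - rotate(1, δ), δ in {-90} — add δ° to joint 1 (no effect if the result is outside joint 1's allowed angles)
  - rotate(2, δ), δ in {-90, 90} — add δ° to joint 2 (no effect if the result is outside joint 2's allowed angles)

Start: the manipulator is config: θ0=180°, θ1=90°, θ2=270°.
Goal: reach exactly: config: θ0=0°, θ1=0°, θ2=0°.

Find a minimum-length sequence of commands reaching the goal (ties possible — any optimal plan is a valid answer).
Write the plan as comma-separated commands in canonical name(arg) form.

from: config: θ0=180°, θ1=90°, θ2=270°
[1] after rotate(1, -90): config: θ0=180°, θ1=0°, θ2=270°
[2] after rotate(0, 90): config: θ0=270°, θ1=0°, θ2=270°
[3] after rotate(0, 90): config: θ0=0°, θ1=0°, θ2=270°
[4] after rotate(2, 90): config: θ0=0°, θ1=0°, θ2=0°
no 3-step plan works, so 4 is optimal.

rotate(1, -90), rotate(0, 90), rotate(0, 90), rotate(2, 90)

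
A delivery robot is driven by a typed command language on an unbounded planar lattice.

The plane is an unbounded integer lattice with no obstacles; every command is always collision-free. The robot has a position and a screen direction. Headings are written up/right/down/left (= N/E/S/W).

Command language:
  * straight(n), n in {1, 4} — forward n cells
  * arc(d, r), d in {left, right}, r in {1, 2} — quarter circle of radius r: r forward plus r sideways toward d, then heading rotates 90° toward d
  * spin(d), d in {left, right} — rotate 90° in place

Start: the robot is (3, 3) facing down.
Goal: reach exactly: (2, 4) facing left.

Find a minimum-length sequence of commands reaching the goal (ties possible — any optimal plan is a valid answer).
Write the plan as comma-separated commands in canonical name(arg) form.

spin(right), spin(right), arc(left, 1)

begin: (3, 3) facing down
t=1 spin(right) ⇒ (3, 3) facing left
t=2 spin(right) ⇒ (3, 3) facing up
t=3 arc(left, 1) ⇒ (2, 4) facing left
minimal: 3 command(s), checked below 3.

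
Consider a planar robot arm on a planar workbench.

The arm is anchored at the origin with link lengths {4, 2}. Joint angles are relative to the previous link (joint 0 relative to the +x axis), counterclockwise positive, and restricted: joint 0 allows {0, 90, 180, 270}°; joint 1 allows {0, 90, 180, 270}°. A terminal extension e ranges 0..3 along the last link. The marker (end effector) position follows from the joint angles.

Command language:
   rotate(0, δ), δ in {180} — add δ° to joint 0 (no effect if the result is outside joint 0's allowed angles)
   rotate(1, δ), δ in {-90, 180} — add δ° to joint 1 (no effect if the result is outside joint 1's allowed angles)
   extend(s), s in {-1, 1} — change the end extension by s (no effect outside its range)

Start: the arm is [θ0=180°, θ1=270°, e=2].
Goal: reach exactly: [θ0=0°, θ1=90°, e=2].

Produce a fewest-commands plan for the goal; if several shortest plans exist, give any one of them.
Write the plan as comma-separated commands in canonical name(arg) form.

rotate(1, 180), rotate(0, 180)

from: [θ0=180°, θ1=270°, e=2]
t=1 rotate(1, 180) ⇒ [θ0=180°, θ1=90°, e=2]
t=2 rotate(0, 180) ⇒ [θ0=0°, θ1=90°, e=2]
minimal: 2 command(s), checked below 2.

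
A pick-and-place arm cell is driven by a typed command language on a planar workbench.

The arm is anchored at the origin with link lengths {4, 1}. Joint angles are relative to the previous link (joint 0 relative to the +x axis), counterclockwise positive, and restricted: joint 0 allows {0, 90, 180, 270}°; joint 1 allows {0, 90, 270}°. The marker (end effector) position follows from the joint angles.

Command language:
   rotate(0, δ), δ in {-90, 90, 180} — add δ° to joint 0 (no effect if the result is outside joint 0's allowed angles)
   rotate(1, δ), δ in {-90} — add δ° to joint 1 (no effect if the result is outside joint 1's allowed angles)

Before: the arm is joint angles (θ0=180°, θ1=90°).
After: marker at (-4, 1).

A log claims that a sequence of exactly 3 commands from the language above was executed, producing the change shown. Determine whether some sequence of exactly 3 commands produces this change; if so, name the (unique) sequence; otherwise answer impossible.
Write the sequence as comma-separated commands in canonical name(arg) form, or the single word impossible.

begin: joint angles (θ0=180°, θ1=90°)
t=1 rotate(1, -90) ⇒ joint angles (θ0=180°, θ1=0°)
t=2 rotate(1, -90) ⇒ joint angles (θ0=180°, θ1=270°)
t=3 rotate(1, -90) ⇒ joint angles (θ0=180°, θ1=270°)
no other 3-command option fits: unique.

rotate(1, -90), rotate(1, -90), rotate(1, -90)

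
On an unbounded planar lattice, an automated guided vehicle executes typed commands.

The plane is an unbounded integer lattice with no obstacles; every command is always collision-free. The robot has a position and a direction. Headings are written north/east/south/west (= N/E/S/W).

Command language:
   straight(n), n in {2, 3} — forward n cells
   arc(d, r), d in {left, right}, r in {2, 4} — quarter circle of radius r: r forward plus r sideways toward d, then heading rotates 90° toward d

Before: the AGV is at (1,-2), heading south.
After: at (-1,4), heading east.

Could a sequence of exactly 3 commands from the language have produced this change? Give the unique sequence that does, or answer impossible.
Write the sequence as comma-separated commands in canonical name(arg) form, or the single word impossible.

arc(right, 2), arc(right, 4), arc(right, 4)

key: position moved to (-1,4) AND the heading swung to E — translation plus rotation needed
from: at (1,-2), heading south
1. arc(right, 2) → at (-1,-4), heading west
2. arc(right, 4) → at (-5,0), heading north
3. arc(right, 4) → at (-1,4), heading east
all 216 alternatives checked — unique.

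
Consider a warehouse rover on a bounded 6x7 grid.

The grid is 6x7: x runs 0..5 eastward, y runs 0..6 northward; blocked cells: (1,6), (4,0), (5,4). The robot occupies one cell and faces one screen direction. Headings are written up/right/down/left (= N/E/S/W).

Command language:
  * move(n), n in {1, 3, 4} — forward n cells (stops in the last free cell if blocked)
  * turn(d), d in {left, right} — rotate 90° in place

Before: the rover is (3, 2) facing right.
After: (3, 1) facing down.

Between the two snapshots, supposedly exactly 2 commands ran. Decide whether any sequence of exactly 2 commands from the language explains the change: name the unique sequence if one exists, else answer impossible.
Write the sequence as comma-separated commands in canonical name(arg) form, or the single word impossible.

key: cell and facing (now S) both changed — the 2 commands mix motion and turning
start: (3, 2) facing right
1. turn(right) → (3, 2) facing down
2. move(1) → (3, 1) facing down
no rival 2-sequence matches.

turn(right), move(1)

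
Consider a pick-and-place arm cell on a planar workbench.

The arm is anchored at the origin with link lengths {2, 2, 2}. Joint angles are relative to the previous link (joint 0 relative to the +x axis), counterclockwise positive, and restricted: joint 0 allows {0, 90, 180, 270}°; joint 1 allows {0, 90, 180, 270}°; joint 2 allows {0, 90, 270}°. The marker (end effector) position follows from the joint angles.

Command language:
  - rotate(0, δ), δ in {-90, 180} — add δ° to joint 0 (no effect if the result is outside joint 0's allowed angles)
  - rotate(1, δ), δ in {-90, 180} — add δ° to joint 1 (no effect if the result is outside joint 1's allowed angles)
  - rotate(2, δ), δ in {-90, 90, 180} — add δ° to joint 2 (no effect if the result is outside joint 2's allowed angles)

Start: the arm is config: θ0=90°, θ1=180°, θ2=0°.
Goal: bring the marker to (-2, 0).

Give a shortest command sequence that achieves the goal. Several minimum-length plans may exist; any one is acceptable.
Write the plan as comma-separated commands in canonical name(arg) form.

rotate(2, -90)

start: config: θ0=90°, θ1=180°, θ2=0°
step 1 (rotate(2, -90)): config: θ0=90°, θ1=180°, θ2=270°
no 0-step plan works, so 1 is optimal.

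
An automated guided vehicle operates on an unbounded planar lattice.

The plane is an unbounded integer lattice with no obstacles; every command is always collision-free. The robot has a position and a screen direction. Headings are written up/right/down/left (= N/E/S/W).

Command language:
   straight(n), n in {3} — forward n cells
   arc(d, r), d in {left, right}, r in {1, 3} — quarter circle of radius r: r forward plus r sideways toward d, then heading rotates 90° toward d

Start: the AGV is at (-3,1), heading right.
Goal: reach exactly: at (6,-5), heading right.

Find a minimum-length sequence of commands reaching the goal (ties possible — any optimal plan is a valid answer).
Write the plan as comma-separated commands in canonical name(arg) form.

arc(right, 3), arc(left, 3), straight(3)

begin: at (-3,1), heading right
[1] after arc(right, 3): at (0,-2), heading down
[2] after arc(left, 3): at (3,-5), heading right
[3] after straight(3): at (6,-5), heading right
no 2-step plan works, so 3 is optimal.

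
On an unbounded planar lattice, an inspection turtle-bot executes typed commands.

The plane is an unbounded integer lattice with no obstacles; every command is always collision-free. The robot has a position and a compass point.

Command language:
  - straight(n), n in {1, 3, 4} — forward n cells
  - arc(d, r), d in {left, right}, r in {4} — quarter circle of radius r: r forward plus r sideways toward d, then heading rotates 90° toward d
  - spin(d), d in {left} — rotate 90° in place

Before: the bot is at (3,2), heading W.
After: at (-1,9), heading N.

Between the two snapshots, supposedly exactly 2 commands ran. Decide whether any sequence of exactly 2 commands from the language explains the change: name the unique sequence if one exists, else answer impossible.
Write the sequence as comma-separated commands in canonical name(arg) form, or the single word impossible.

arc(right, 4), straight(3)

key: position moved to (-1,9) AND the heading swung to N — translation plus rotation needed
initial: at (3,2), heading W
1. arc(right, 4) → at (-1,6), heading N
2. straight(3) → at (-1,9), heading N
no rival 2-sequence matches.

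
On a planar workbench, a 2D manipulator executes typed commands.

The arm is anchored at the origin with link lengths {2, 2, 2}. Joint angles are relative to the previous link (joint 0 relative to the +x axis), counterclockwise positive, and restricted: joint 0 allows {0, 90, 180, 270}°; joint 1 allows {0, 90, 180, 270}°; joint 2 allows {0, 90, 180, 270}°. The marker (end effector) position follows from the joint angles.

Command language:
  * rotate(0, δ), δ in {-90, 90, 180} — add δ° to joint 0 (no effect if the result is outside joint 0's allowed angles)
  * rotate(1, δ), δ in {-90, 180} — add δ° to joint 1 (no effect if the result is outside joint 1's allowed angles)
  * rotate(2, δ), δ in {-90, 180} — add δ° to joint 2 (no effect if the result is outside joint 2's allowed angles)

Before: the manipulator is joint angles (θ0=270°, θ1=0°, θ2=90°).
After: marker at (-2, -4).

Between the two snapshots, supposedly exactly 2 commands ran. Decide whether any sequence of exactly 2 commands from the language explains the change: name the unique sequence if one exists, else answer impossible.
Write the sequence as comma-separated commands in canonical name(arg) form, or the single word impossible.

rotate(2, -90), rotate(2, -90)

initial: joint angles (θ0=270°, θ1=0°, θ2=90°)
1. rotate(2, -90) → joint angles (θ0=270°, θ1=0°, θ2=0°)
2. rotate(2, -90) → joint angles (θ0=270°, θ1=0°, θ2=270°)
no other 2-command option fits: unique.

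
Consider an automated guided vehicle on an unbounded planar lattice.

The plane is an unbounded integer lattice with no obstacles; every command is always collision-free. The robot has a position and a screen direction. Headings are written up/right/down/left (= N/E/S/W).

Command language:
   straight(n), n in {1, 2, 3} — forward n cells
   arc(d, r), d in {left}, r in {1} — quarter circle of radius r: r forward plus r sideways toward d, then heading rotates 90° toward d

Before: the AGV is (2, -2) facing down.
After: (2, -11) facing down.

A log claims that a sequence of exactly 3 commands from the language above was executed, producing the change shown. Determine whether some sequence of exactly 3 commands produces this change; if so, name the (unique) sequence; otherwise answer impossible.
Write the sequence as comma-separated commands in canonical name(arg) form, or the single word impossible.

straight(3), straight(3), straight(3)

key: still facing S at the end — nothing in the sequence rotates
t0: (2, -2) facing down
[1] after straight(3): (2, -5) facing down
[2] after straight(3): (2, -8) facing down
[3] after straight(3): (2, -11) facing down
all 64 alternatives checked — unique.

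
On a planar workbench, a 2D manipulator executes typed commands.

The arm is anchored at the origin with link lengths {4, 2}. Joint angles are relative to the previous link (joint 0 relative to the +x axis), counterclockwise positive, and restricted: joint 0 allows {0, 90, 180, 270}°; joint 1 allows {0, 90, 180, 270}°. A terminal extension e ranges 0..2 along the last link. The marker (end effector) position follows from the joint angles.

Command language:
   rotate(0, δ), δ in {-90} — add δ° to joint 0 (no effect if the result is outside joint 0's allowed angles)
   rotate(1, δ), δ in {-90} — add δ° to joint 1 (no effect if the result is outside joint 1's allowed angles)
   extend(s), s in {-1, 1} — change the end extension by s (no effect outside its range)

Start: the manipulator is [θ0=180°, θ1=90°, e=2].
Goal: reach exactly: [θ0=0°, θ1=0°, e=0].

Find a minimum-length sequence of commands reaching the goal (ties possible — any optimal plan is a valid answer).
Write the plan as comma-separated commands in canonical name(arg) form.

initial: [θ0=180°, θ1=90°, e=2]
step 1 (rotate(0, -90)): [θ0=90°, θ1=90°, e=2]
step 2 (rotate(0, -90)): [θ0=0°, θ1=90°, e=2]
step 3 (rotate(1, -90)): [θ0=0°, θ1=0°, e=2]
step 4 (extend(-1)): [θ0=0°, θ1=0°, e=1]
step 5 (extend(-1)): [θ0=0°, θ1=0°, e=0]
nothing shorter than 5 reaches the goal.

rotate(0, -90), rotate(0, -90), rotate(1, -90), extend(-1), extend(-1)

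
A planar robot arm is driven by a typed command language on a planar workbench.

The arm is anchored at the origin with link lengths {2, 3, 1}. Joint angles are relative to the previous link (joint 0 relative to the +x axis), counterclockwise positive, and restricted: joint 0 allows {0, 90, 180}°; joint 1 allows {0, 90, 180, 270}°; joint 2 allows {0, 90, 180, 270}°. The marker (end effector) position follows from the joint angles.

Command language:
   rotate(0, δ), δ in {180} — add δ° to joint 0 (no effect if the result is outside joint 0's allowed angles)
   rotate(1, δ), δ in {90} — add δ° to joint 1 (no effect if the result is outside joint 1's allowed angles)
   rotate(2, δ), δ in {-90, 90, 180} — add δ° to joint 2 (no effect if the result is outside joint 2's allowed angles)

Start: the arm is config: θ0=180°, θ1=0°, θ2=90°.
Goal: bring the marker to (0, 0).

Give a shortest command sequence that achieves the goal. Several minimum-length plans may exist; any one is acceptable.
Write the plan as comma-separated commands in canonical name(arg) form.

begin: config: θ0=180°, θ1=0°, θ2=90°
t=1 rotate(1, 90) ⇒ config: θ0=180°, θ1=90°, θ2=90°
t=2 rotate(1, 90) ⇒ config: θ0=180°, θ1=180°, θ2=90°
t=3 rotate(2, 90) ⇒ config: θ0=180°, θ1=180°, θ2=180°
minimal: 3 command(s), checked below 3.

rotate(1, 90), rotate(1, 90), rotate(2, 90)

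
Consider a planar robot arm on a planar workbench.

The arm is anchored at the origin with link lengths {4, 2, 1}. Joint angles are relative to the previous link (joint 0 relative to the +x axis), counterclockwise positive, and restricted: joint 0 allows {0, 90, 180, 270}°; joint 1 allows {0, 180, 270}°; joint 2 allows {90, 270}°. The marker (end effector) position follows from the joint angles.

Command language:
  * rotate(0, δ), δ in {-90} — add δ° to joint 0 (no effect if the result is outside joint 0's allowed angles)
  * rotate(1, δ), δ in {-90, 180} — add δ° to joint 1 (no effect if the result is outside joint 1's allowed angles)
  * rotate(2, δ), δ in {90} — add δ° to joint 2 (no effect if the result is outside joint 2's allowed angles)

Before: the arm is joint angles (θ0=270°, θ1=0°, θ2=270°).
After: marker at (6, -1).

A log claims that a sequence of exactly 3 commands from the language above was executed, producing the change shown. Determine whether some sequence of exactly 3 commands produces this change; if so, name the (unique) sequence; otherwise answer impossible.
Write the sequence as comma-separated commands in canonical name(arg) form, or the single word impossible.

rotate(0, -90), rotate(0, -90), rotate(0, -90)

initial: joint angles (θ0=270°, θ1=0°, θ2=270°)
[1] after rotate(0, -90): joint angles (θ0=180°, θ1=0°, θ2=270°)
[2] after rotate(0, -90): joint angles (θ0=90°, θ1=0°, θ2=270°)
[3] after rotate(0, -90): joint angles (θ0=0°, θ1=0°, θ2=270°)
all 64 alternatives checked — unique.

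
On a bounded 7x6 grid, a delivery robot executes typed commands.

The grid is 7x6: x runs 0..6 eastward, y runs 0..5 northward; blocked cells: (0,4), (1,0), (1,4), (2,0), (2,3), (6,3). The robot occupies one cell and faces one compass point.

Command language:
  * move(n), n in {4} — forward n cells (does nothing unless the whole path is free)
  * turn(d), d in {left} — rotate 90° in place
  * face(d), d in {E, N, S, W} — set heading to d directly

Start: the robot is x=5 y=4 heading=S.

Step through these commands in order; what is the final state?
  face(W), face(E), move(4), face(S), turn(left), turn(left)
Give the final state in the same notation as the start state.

t0: x=5 y=4 heading=S
step 1 (face(W)): x=5 y=4 heading=W
step 2 (face(E)): x=5 y=4 heading=E
step 3 (move(4)): x=5 y=4 heading=E
step 4 (face(S)): x=5 y=4 heading=S
step 5 (turn(left)): x=5 y=4 heading=E
step 6 (turn(left)): x=5 y=4 heading=N

x=5 y=4 heading=N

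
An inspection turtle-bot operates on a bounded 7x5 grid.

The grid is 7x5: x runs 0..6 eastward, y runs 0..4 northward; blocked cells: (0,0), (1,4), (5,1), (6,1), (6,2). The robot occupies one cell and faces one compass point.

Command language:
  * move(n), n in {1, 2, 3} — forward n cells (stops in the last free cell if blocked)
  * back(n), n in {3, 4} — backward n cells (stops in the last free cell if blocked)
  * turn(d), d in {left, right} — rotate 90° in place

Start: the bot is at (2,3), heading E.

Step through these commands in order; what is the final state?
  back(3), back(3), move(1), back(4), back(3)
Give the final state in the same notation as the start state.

begin: at (2,3), heading E
[1] after back(3): at (0,3), heading E
[2] after back(3): at (0,3), heading E
[3] after move(1): at (1,3), heading E
[4] after back(4): at (0,3), heading E
[5] after back(3): at (0,3), heading E

at (0,3), heading E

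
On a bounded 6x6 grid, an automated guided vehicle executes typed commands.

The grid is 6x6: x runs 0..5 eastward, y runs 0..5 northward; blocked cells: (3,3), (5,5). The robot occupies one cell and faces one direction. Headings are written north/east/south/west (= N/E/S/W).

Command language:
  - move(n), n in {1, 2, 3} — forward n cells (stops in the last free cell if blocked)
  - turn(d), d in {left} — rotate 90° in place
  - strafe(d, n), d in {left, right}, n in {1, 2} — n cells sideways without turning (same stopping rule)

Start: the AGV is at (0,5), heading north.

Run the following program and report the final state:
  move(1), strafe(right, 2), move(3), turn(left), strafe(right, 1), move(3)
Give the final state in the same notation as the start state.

start: at (0,5), heading north
t=1 move(1) ⇒ at (0,5), heading north
t=2 strafe(right, 2) ⇒ at (2,5), heading north
t=3 move(3) ⇒ at (2,5), heading north
t=4 turn(left) ⇒ at (2,5), heading west
t=5 strafe(right, 1) ⇒ at (2,5), heading west
t=6 move(3) ⇒ at (0,5), heading west

at (0,5), heading west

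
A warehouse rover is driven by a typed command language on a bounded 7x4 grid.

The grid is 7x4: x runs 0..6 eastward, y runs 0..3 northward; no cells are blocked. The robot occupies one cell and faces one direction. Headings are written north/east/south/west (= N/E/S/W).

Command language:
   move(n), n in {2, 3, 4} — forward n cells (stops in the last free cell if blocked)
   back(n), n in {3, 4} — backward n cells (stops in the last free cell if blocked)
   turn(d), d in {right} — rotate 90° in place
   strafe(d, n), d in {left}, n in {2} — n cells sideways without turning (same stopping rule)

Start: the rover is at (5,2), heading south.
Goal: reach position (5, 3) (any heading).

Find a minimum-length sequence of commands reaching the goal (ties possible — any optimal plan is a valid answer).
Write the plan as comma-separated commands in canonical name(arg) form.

from: at (5,2), heading south
step 1 (back(4)): at (5,3), heading south
nothing shorter than 1 reaches the goal.

back(4)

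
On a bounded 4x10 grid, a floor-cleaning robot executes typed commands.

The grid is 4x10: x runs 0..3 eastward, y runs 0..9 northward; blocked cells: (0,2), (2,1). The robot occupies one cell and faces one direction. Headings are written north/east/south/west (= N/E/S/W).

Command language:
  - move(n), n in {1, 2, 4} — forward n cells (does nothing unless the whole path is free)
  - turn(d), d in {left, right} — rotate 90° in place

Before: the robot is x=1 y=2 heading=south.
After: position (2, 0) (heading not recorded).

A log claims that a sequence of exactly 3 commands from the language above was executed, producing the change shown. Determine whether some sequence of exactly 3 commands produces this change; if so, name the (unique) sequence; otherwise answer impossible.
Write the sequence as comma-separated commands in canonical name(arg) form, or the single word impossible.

move(2), turn(left), move(1)

key: running move(1) before move(2) would end elsewhere — order is forced
from: x=1 y=2 heading=south
t=1 move(2) ⇒ x=1 y=0 heading=south
t=2 turn(left) ⇒ x=1 y=0 heading=east
t=3 move(1) ⇒ x=2 y=0 heading=east
all 125 alternatives checked — unique.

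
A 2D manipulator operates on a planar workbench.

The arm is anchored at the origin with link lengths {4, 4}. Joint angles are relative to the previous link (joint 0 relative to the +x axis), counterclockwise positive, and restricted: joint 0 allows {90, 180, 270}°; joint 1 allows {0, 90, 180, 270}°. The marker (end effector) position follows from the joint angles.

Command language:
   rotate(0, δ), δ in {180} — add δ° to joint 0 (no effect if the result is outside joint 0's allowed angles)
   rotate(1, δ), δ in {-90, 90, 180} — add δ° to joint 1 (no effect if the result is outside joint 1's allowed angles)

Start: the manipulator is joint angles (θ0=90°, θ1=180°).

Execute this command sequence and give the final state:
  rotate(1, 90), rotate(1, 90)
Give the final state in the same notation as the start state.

start: joint angles (θ0=90°, θ1=180°)
t=1 rotate(1, 90) ⇒ joint angles (θ0=90°, θ1=270°)
t=2 rotate(1, 90) ⇒ joint angles (θ0=90°, θ1=0°)

joint angles (θ0=90°, θ1=0°)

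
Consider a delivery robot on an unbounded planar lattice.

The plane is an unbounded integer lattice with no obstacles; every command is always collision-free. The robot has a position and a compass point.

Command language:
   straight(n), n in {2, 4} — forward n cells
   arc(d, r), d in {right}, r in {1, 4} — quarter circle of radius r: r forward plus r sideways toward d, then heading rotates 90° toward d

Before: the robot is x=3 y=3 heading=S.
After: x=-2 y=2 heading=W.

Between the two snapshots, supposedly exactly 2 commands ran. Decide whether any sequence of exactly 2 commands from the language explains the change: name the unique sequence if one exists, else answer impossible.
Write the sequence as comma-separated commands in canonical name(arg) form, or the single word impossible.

arc(right, 1), straight(4)

key: cell and facing (now W) both changed — the 2 commands mix motion and turning
t0: x=3 y=3 heading=S
t=1 arc(right, 1) ⇒ x=2 y=2 heading=W
t=2 straight(4) ⇒ x=-2 y=2 heading=W
no other 2-command option fits: unique.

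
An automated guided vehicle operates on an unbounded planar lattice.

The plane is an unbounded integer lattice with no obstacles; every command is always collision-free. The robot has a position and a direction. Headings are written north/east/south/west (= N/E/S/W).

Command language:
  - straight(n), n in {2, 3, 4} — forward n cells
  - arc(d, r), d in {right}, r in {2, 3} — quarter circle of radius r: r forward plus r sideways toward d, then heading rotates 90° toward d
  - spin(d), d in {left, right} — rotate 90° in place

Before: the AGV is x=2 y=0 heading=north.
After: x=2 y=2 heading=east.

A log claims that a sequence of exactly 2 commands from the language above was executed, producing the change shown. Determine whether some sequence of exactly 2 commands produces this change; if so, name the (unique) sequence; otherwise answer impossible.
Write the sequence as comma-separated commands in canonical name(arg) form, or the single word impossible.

straight(2), spin(right)

key: position moved to (2,2) AND the heading swung to E — translation plus rotation needed
t0: x=2 y=0 heading=north
t=1 straight(2) ⇒ x=2 y=2 heading=north
t=2 spin(right) ⇒ x=2 y=2 heading=east
uniquely the one of 49 2-step routes that fits.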